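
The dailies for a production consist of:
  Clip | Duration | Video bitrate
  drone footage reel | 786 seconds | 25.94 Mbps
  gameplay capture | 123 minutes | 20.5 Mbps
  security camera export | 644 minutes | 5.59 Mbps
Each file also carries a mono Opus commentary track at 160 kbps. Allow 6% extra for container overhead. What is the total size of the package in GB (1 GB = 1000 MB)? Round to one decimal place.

52.4 GB

Audio: 160 kbps = 0.160 Mbps.
drone footage reel: 26.100 Mbps × 786 s × 1.06 = 21745.5 Mb
gameplay capture: 20.660 Mbps × 7380 s × 1.06 = 161619.0 Mb
security camera export: 5.750 Mbps × 38640 s × 1.06 = 235510.8 Mb
Total: 418875.3 Mb = 52359.4 MB.
= 52.36 GB.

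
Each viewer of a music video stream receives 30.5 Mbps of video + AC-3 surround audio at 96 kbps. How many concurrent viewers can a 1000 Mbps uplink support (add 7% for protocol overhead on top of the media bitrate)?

30

Audio: 96 kbps = 0.096 Mbps.
Per-viewer media rate: 30.596 Mbps.
On the wire with 7% overhead: 32.738 Mbps.
1000 Mbps = 1,000 Mbps; 1,000 / 32.738 = 30.55 → 30 viewers.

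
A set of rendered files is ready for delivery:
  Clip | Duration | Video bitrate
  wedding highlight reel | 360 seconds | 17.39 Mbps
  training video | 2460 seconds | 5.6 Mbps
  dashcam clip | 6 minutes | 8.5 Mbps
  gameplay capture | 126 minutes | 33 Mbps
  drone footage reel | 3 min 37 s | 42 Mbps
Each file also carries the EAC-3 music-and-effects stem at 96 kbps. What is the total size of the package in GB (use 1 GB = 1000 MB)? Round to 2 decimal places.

Audio: 96 kbps = 0.096 Mbps.
wedding highlight reel: 17.486 Mbps × 360 s = 6295.0 Mb
training video: 5.696 Mbps × 2460 s = 14012.2 Mb
dashcam clip: 8.596 Mbps × 360 s = 3094.6 Mb
gameplay capture: 33.096 Mbps × 7560 s = 250205.8 Mb
drone footage reel: 42.096 Mbps × 217 s = 9134.8 Mb
Total: 282742.3 Mb = 35342.8 MB.
= 35.34 GB.

35.34 GB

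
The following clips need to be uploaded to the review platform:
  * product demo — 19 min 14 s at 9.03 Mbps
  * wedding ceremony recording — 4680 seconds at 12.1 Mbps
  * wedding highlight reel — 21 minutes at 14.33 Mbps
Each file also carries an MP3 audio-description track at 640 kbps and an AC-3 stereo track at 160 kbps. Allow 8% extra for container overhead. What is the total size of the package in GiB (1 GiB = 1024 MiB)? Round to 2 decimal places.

11.41 GiB

Audio total: 640 + 160 = 800 kbps = 0.800 Mbps.
product demo: 9.830 Mbps × 1154 s × 1.08 = 12251.3 Mb
wedding ceremony recording: 12.900 Mbps × 4680 s × 1.08 = 65201.8 Mb
wedding highlight reel: 15.130 Mbps × 1260 s × 1.08 = 20588.9 Mb
Total: 98042.0 Mb = 12255.2 MB.
= 11.41 GiB.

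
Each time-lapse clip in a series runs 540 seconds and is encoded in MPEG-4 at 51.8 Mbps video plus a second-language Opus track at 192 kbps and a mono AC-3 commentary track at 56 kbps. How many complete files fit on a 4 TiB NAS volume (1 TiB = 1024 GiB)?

Audio total: 192 + 56 = 248 kbps = 0.248 Mbps.
Total bitrate: 52.048 Mbps.
Per item: 52.048 Mbps × 540 s = 28,106 Mb = 3,513 MB.
Capacity: 4 TiB = 35,184,372 Mb; 1251.85 items → 1251 complete.

1251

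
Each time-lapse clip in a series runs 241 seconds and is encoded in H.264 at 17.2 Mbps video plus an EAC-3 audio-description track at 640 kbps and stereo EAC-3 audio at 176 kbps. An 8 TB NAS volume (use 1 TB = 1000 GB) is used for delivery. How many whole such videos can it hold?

Audio total: 640 + 176 = 816 kbps = 0.816 Mbps.
Total bitrate: 18.016 Mbps.
Per item: 18.016 Mbps × 241 s = 4,342 Mb = 542.7 MB.
Capacity: 8 TB = 64,000,000 Mb; 14740.24 items → 14740 complete.

14740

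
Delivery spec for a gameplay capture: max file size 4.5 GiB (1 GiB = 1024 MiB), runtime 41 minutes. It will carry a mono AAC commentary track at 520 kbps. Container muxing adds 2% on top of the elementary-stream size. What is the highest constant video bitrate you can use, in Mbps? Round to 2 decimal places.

14.89 Mbps

Budget: 4.5 GiB = 38654.7 Mb.
Stream payload after overhead: 38654.7 / 1.02 = 37896.8 Mb.
41 min = 2460 s
Total bitrate budget: 37896.8 Mb / 2460 s = 15.405 Mbps.
Audio: 520 kbps = 0.520 Mbps.
Video: 15.405 − 0.520 = 14.885 Mbps.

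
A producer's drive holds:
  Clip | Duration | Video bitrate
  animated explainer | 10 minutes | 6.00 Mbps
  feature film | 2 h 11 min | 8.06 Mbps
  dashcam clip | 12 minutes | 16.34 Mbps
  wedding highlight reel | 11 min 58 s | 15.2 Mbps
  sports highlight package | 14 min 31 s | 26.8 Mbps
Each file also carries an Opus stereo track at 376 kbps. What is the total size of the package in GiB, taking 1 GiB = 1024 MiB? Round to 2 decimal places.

Audio: 376 kbps = 0.376 Mbps.
animated explainer: 6.376 Mbps × 600 s = 3825.6 Mb
feature film: 8.436 Mbps × 7860 s = 66307.0 Mb
dashcam clip: 16.716 Mbps × 720 s = 12035.5 Mb
wedding highlight reel: 15.576 Mbps × 718 s = 11183.6 Mb
sports highlight package: 27.176 Mbps × 871 s = 23670.3 Mb
Total: 117021.9 Mb = 14627.7 MB.
= 13.62 GiB.

13.62 GiB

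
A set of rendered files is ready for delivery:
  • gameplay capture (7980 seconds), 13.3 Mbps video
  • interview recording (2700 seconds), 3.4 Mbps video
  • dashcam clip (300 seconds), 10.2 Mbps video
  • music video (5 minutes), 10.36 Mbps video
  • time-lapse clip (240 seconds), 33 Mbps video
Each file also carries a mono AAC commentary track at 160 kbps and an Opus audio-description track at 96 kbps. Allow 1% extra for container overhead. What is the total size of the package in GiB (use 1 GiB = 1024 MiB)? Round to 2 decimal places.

15.56 GiB

Audio total: 160 + 96 = 256 kbps = 0.256 Mbps.
gameplay capture: 13.556 Mbps × 7980 s × 1.01 = 109258.6 Mb
interview recording: 3.656 Mbps × 2700 s × 1.01 = 9969.9 Mb
dashcam clip: 10.456 Mbps × 300 s × 1.01 = 3168.2 Mb
music video: 10.616 Mbps × 300 s × 1.01 = 3216.6 Mb
time-lapse clip: 33.256 Mbps × 240 s × 1.01 = 8061.3 Mb
Total: 133674.6 Mb = 16709.3 MB.
= 15.56 GiB.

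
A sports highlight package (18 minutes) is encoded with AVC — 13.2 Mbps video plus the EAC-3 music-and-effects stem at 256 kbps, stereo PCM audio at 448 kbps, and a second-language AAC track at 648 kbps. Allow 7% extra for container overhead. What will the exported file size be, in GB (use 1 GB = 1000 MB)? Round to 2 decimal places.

18 min = 1080 s
Audio total: 256 + 448 + 648 = 1352 kbps = 1.352 Mbps.
Total bitrate: 13.2 + 1.352 = 14.552 Mbps.
Stream data: 14.552 Mbps × 1080 s = 15716.2 Mb.
With 7% container overhead: ×1.07.
16,816 Mb ÷ 8 = 2,102 MB → 2.102 GB.

2.10 GB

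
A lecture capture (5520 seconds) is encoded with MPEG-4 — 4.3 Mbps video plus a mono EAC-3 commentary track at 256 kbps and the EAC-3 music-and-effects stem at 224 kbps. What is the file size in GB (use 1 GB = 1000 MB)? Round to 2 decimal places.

3.30 GB

Audio total: 256 + 224 = 480 kbps = 0.480 Mbps.
Total bitrate: 4.3 + 0.480 = 4.780 Mbps.
Stream data: 4.780 Mbps × 5520 s = 26385.6 Mb.
26,386 Mb ÷ 8 = 3,298 MB → 3.298 GB.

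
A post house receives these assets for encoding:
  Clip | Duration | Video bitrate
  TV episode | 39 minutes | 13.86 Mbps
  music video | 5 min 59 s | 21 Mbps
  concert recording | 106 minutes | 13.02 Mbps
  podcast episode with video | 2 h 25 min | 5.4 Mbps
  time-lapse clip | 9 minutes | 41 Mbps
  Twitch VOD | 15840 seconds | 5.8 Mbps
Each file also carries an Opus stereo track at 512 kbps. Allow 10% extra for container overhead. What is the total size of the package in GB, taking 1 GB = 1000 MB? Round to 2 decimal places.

Audio: 512 kbps = 0.512 Mbps.
TV episode: 14.372 Mbps × 2340 s × 1.10 = 36993.5 Mb
music video: 21.512 Mbps × 359 s × 1.10 = 8495.1 Mb
concert recording: 13.532 Mbps × 6360 s × 1.10 = 94669.9 Mb
podcast episode with video: 5.912 Mbps × 8700 s × 1.10 = 56577.8 Mb
time-lapse clip: 41.512 Mbps × 540 s × 1.10 = 24658.1 Mb
Twitch VOD: 6.312 Mbps × 15840 s × 1.10 = 109980.3 Mb
Total: 331374.7 Mb = 41421.8 MB.
= 41.42 GB.

41.42 GB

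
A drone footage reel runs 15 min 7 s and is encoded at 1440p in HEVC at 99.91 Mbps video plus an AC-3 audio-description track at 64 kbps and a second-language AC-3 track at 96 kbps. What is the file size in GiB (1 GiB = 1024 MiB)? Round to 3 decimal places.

15 min 7 s = 907 s
Audio total: 64 + 96 = 160 kbps = 0.160 Mbps.
Total bitrate: 99.91 + 0.160 = 100.070 Mbps.
Stream data: 100.070 Mbps × 907 s = 90763.5 Mb.
90,763 Mb = 11,345,436,250 bytes ÷ 1,073,741,824 = 10.57 GiB.

10.566 GiB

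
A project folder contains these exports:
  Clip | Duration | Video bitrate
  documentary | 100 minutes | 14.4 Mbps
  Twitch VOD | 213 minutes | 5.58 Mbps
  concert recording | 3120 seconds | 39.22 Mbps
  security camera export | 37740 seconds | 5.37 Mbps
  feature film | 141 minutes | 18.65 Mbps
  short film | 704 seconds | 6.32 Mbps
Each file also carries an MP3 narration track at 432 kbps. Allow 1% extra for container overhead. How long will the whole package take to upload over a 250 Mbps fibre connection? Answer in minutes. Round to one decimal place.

45.4 minutes

Audio: 432 kbps = 0.432 Mbps.
documentary: 14.832 Mbps × 6000 s × 1.01 = 89881.9 Mb
Twitch VOD: 6.012 Mbps × 12780 s × 1.01 = 77601.7 Mb
concert recording: 39.652 Mbps × 3120 s × 1.01 = 124951.4 Mb
security camera export: 5.802 Mbps × 37740 s × 1.01 = 221157.2 Mb
feature film: 19.082 Mbps × 8460 s × 1.01 = 163048.1 Mb
short film: 6.752 Mbps × 704 s × 1.01 = 4800.9 Mb
Total: 681441.2 Mb = 85180.1 MB.
At 250 Mbps: 681441.2 / 250 = 2726 s ≈ 45.4 minutes.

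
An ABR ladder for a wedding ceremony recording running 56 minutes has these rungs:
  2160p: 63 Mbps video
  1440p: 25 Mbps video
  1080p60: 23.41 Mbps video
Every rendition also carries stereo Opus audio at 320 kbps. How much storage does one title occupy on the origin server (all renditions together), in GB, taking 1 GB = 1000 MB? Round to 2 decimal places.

56 min = 3360 s
Audio: 320 kbps = 0.320 Mbps.
Sum of rendition bitrates: (63+0.320) + (25+0.320) + (23.41+0.320) = 112.370 Mbps.
× 3360 s = 377,563 Mb = 47,195 MB = 47.20 GB.

47.20 GB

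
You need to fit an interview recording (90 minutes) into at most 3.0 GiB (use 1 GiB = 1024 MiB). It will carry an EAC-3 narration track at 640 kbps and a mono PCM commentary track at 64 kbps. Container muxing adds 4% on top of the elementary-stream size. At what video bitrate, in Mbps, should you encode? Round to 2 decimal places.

Budget: 3.0 GiB = 25769.8 Mb.
Stream payload after overhead: 25769.8 / 1.04 = 24778.7 Mb.
90 min = 5400 s
Total bitrate budget: 24778.7 Mb / 5400 s = 4.589 Mbps.
Audio total: 640 + 64 = 704 kbps = 0.704 Mbps.
Video: 4.589 − 0.704 = 3.885 Mbps.

3.88 Mbps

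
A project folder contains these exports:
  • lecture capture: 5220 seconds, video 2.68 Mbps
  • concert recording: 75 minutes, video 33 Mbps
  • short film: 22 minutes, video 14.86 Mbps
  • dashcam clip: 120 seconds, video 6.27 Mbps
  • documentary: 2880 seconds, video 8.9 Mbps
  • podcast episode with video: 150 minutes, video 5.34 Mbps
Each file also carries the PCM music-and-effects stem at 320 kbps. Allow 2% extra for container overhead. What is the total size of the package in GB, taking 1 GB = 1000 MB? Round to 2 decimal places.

Audio: 320 kbps = 0.320 Mbps.
lecture capture: 3.000 Mbps × 5220 s × 1.02 = 15973.2 Mb
concert recording: 33.320 Mbps × 4500 s × 1.02 = 152938.8 Mb
short film: 15.180 Mbps × 1320 s × 1.02 = 20438.4 Mb
dashcam clip: 6.590 Mbps × 120 s × 1.02 = 806.6 Mb
documentary: 9.220 Mbps × 2880 s × 1.02 = 27084.7 Mb
podcast episode with video: 5.660 Mbps × 9000 s × 1.02 = 51958.8 Mb
Total: 269200.4 Mb = 33650.1 MB.
= 33.65 GB.

33.65 GB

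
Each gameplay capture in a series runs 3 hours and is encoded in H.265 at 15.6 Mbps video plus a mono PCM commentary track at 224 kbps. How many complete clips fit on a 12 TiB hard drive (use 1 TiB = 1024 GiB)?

617

3 h = 10800 s
Audio: 224 kbps = 0.224 Mbps.
Total bitrate: 15.824 Mbps.
Per item: 15.824 Mbps × 10800 s = 170,899 Mb = 21,362 MB.
Capacity: 12 TiB = 105,553,116 Mb; 617.63 items → 617 complete.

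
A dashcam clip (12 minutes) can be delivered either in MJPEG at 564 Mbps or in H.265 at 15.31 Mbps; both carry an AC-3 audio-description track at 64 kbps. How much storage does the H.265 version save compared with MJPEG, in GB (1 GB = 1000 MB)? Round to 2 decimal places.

12 min = 720 s
Audio: 64 kbps = 0.064 Mbps.
MJPEG: 564.064 Mbps × 720 s = 406126.1 Mb = 50.766 GB.
H.265: 15.374 Mbps × 720 s = 11069.3 Mb = 1.384 GB.
Saving: 50.766 − 1.384 = 49.382 GB.

49.38 GB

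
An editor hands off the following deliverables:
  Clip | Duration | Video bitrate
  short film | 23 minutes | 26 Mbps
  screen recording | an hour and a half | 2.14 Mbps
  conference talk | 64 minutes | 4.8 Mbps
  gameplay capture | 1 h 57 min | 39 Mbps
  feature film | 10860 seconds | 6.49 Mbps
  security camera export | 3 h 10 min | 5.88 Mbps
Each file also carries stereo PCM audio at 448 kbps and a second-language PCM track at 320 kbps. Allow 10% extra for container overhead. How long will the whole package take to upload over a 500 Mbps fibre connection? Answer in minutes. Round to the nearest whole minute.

Audio total: 448 + 320 = 768 kbps = 0.768 Mbps.
short film: 26.768 Mbps × 1380 s × 1.10 = 40633.8 Mb
screen recording: 2.908 Mbps × 5400 s × 1.10 = 17273.5 Mb
conference talk: 5.568 Mbps × 3840 s × 1.10 = 23519.2 Mb
gameplay capture: 39.768 Mbps × 7020 s × 1.10 = 307088.5 Mb
feature film: 7.258 Mbps × 10860 s × 1.10 = 86704.1 Mb
security camera export: 6.648 Mbps × 11400 s × 1.10 = 83365.9 Mb
Total: 558585.1 Mb = 69823.1 MB.
At 500 Mbps: 558585.1 / 500 = 1117 s ≈ 18.6 minutes.

19 minutes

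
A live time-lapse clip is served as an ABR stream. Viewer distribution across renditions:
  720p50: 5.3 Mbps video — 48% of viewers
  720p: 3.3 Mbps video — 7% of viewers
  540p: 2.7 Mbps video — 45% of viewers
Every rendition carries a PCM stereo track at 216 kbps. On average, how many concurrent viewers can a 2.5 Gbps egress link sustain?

Audio: 216 kbps = 0.216 Mbps.
Average per-viewer bitrate: 0.48×5.516 + 0.07×3.516 + 0.45×2.916 = 4.206 Mbps.
2.5 Gbps = 2,500 Mbps; 2,500 / 4.206 = 594.39 → 594.

594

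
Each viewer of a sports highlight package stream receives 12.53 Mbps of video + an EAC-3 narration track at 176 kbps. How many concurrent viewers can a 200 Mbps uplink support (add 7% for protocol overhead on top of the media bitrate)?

Audio: 176 kbps = 0.176 Mbps.
Per-viewer media rate: 12.706 Mbps.
On the wire with 7% overhead: 13.595 Mbps.
200 Mbps = 200.0 Mbps; 200.0 / 13.595 = 14.71 → 14 viewers.

14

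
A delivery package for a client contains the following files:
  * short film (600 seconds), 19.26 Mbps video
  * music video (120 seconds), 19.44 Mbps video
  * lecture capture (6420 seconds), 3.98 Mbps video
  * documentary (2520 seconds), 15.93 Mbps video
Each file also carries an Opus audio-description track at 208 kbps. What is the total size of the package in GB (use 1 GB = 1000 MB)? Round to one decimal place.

10.2 GB

Audio: 208 kbps = 0.208 Mbps.
short film: 19.468 Mbps × 600 s = 11680.8 Mb
music video: 19.648 Mbps × 120 s = 2357.8 Mb
lecture capture: 4.188 Mbps × 6420 s = 26887.0 Mb
documentary: 16.138 Mbps × 2520 s = 40667.8 Mb
Total: 81593.3 Mb = 10199.2 MB.
= 10.20 GB.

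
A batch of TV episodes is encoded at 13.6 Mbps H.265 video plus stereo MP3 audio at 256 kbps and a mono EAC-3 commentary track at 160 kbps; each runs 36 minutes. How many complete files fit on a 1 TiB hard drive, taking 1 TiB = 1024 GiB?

36 min = 2160 s
Audio total: 256 + 160 = 416 kbps = 0.416 Mbps.
Total bitrate: 14.016 Mbps.
Per item: 14.016 Mbps × 2160 s = 30,275 Mb = 3,784 MB.
Capacity: 1 TiB = 8,796,093 Mb; 290.54 items → 290 complete.

290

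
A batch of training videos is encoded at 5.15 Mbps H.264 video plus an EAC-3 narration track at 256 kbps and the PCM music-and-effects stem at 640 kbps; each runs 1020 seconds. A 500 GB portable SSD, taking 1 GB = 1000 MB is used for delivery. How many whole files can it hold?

Audio total: 256 + 640 = 896 kbps = 0.896 Mbps.
Total bitrate: 6.046 Mbps.
Per item: 6.046 Mbps × 1020 s = 6,167 Mb = 770.9 MB.
Capacity: 500 GB = 4,000,000 Mb; 648.62 items → 648 complete.

648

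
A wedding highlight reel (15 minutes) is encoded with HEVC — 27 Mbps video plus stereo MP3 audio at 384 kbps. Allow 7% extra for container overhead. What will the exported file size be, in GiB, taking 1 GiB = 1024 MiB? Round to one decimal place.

3.1 GiB

15 min = 900 s
Audio: 384 kbps = 0.384 Mbps.
Total bitrate: 27 + 0.384 = 27.384 Mbps.
Stream data: 27.384 Mbps × 900 s = 24645.6 Mb.
With 7% container overhead: ×1.07.
26,371 Mb = 3,296,349,000 bytes ÷ 1,073,741,824 = 3.070 GiB.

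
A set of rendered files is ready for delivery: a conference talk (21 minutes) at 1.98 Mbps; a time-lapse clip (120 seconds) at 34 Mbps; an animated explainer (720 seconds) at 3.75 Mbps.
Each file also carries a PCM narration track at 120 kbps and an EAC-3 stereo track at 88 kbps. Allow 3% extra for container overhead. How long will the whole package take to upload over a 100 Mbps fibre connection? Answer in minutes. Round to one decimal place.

1.7 minutes

Audio total: 120 + 88 = 208 kbps = 0.208 Mbps.
conference talk: 2.188 Mbps × 1260 s × 1.03 = 2839.6 Mb
time-lapse clip: 34.208 Mbps × 120 s × 1.03 = 4228.1 Mb
animated explainer: 3.958 Mbps × 720 s × 1.03 = 2935.3 Mb
Total: 10002.9 Mb = 1250.4 MB.
At 100 Mbps: 10002.9 / 100 = 100 s ≈ 1.67 minutes.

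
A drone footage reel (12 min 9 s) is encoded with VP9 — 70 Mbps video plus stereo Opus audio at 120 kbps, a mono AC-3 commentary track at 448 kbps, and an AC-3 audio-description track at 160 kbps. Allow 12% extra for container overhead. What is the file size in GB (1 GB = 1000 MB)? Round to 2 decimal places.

7.22 GB

12 min 9 s = 729 s
Audio total: 120 + 448 + 160 = 728 kbps = 0.728 Mbps.
Total bitrate: 70 + 0.728 = 70.728 Mbps.
Stream data: 70.728 Mbps × 729 s = 51560.7 Mb.
With 12% container overhead: ×1.12.
57,748 Mb ÷ 8 = 7,218 MB → 7.218 GB.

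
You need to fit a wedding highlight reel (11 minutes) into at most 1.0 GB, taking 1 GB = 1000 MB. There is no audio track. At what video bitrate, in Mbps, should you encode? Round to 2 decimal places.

12.12 Mbps

Budget: 1.0 GB = 8000.0 Mb.
11 min = 660 s
Total bitrate budget: 8000.0 Mb / 660 s = 12.121 Mbps.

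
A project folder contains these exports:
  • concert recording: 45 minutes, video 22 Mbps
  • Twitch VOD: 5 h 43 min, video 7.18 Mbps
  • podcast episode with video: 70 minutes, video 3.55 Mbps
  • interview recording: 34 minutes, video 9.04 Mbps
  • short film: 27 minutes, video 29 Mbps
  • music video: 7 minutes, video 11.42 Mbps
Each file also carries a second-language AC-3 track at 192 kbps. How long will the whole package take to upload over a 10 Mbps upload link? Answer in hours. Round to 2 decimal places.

8.29 hours

Audio: 192 kbps = 0.192 Mbps.
concert recording: 22.192 Mbps × 2700 s = 59918.4 Mb
Twitch VOD: 7.372 Mbps × 20580 s = 151715.8 Mb
podcast episode with video: 3.742 Mbps × 4200 s = 15716.4 Mb
interview recording: 9.232 Mbps × 2040 s = 18833.3 Mb
short film: 29.192 Mbps × 1620 s = 47291.0 Mb
music video: 11.612 Mbps × 420 s = 4877.0 Mb
Total: 298351.9 Mb = 37294.0 MB.
At 10 Mbps: 298351.9 / 10 = 29835 s ≈ 8.29 hours.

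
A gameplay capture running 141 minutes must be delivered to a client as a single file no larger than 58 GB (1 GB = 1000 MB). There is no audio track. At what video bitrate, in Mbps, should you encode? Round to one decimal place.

Budget: 58 GB = 464000.0 Mb.
141 min = 8460 s
Total bitrate budget: 464000.0 Mb / 8460 s = 54.846 Mbps.

54.8 Mbps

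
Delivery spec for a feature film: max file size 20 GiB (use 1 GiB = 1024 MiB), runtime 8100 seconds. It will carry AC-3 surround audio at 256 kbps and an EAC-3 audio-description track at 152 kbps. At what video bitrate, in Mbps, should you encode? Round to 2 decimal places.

Budget: 20 GiB = 171798.7 Mb.
Total bitrate budget: 171798.7 Mb / 8100 s = 21.210 Mbps.
Audio total: 256 + 152 = 408 kbps = 0.408 Mbps.
Video: 21.210 − 0.408 = 20.802 Mbps.

20.80 Mbps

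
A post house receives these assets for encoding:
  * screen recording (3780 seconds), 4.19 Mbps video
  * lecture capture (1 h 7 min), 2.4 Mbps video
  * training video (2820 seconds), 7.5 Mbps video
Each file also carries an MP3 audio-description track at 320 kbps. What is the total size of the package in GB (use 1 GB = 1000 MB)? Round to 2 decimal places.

6.25 GB

Audio: 320 kbps = 0.320 Mbps.
screen recording: 4.510 Mbps × 3780 s = 17047.8 Mb
lecture capture: 2.720 Mbps × 4020 s = 10934.4 Mb
training video: 7.820 Mbps × 2820 s = 22052.4 Mb
Total: 50034.6 Mb = 6254.3 MB.
= 6.254 GB.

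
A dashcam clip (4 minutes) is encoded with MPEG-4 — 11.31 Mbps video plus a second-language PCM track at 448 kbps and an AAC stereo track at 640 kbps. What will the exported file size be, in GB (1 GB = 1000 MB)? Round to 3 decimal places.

4 min = 240 s
Audio total: 448 + 640 = 1088 kbps = 1.088 Mbps.
Total bitrate: 11.31 + 1.088 = 12.398 Mbps.
Stream data: 12.398 Mbps × 240 s = 2975.5 Mb.
2,976 Mb ÷ 8 = 371.9 MB → 0.3719 GB.

0.372 GB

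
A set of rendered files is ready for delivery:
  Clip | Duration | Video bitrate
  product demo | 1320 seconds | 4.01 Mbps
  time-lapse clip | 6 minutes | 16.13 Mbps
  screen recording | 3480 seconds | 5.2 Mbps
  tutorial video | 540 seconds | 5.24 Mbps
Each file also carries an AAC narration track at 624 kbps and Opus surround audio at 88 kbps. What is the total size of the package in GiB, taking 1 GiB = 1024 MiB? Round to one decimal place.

Audio total: 624 + 88 = 712 kbps = 0.712 Mbps.
product demo: 4.722 Mbps × 1320 s = 6233.0 Mb
time-lapse clip: 16.842 Mbps × 360 s = 6063.1 Mb
screen recording: 5.912 Mbps × 3480 s = 20573.8 Mb
tutorial video: 5.952 Mbps × 540 s = 3214.1 Mb
Total: 36084.0 Mb = 4510.5 MB.
= 4.201 GiB.

4.2 GiB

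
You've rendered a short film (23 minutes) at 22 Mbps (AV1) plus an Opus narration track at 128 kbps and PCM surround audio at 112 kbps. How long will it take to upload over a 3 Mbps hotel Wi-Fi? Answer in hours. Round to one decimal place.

23 min = 1380 s
Audio total: 128 + 112 = 240 kbps = 0.240 Mbps.
Total bitrate: 22.240 Mbps.
File: 22.240 Mbps × 1380 s = 30691.2 Mb.
At 3 Mbps: 30691.2 / 3 = 10230.4 s ≈ 2.84 hours.

2.8 hours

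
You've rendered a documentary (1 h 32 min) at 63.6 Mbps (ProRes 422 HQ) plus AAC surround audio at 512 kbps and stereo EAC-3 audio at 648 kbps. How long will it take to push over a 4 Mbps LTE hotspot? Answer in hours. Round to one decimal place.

1 h 32 min = 92 min = 5520 s
Audio total: 512 + 648 = 1160 kbps = 1.160 Mbps.
Total bitrate: 64.760 Mbps.
File: 64.760 Mbps × 5520 s = 357475.2 Mb.
At 4 Mbps: 357475.2 / 4 = 89368.8 s ≈ 24.8 hours.

24.8 hours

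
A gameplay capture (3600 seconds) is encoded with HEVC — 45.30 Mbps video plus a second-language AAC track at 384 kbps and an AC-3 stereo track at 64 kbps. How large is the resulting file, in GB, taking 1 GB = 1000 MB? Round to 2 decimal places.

20.59 GB

Audio total: 384 + 64 = 448 kbps = 0.448 Mbps.
Total bitrate: 45.30 + 0.448 = 45.748 Mbps.
Stream data: 45.748 Mbps × 3600 s = 164692.8 Mb.
164,693 Mb ÷ 8 = 20,587 MB → 20.59 GB.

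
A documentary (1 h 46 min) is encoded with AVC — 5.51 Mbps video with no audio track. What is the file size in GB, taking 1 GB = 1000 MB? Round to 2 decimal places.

1 h 46 min = 106 min = 6360 s
Total bitrate: 5.51 Mbps.
Stream data: 5.510 Mbps × 6360 s = 35043.6 Mb.
35,044 Mb ÷ 8 = 4,380 MB → 4.380 GB.

4.38 GB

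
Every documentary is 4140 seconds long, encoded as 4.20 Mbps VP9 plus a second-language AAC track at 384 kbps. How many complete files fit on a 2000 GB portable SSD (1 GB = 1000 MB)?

Audio: 384 kbps = 0.384 Mbps.
Total bitrate: 4.584 Mbps.
Per item: 4.584 Mbps × 4140 s = 18,978 Mb = 2,372 MB.
Capacity: 2000 GB = 16,000,000 Mb; 843.09 items → 843 complete.

843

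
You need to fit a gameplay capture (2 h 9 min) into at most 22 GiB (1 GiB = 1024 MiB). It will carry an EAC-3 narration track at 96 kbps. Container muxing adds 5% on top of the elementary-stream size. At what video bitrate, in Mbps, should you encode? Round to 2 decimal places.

Budget: 22 GiB = 188978.6 Mb.
Stream payload after overhead: 188978.6 / 1.05 = 179979.6 Mb.
2 h 9 min = 129 min = 7740 s
Total bitrate budget: 179979.6 Mb / 7740 s = 23.253 Mbps.
Audio: 96 kbps = 0.096 Mbps.
Video: 23.253 − 0.096 = 23.157 Mbps.

23.16 Mbps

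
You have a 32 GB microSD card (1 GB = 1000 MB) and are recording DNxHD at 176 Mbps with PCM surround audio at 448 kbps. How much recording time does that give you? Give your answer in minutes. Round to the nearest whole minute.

24 minutes

Audio: 448 kbps = 0.448 Mbps.
Total bitrate: 176 + 0.448 = 176.448 Mbps.
Capacity: 32 GB = 256,000 Mb.
Recording time: 256,000 / 176.448 = 1,451 s ≈ 24.2 minutes.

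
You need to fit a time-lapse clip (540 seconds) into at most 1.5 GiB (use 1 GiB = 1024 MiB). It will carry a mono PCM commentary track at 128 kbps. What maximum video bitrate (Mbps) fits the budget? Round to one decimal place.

Budget: 1.5 GiB = 12884.9 Mb.
Total bitrate budget: 12884.9 Mb / 540 s = 23.861 Mbps.
Audio: 128 kbps = 0.128 Mbps.
Video: 23.861 − 0.128 = 23.733 Mbps.

23.7 Mbps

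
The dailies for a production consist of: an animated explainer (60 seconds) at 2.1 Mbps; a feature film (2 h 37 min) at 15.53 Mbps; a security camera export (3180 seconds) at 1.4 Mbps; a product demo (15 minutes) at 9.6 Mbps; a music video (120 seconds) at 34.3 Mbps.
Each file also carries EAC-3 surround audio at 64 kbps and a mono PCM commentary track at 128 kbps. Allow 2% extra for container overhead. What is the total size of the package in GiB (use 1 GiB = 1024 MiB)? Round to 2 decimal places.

Audio total: 64 + 128 = 192 kbps = 0.192 Mbps.
animated explainer: 2.292 Mbps × 60 s × 1.02 = 140.3 Mb
feature film: 15.722 Mbps × 9420 s × 1.02 = 151063.3 Mb
security camera export: 1.592 Mbps × 3180 s × 1.02 = 5163.8 Mb
product demo: 9.792 Mbps × 900 s × 1.02 = 8989.1 Mb
music video: 34.492 Mbps × 120 s × 1.02 = 4221.8 Mb
Total: 169578.2 Mb = 21197.3 MB.
= 19.74 GiB.

19.74 GiB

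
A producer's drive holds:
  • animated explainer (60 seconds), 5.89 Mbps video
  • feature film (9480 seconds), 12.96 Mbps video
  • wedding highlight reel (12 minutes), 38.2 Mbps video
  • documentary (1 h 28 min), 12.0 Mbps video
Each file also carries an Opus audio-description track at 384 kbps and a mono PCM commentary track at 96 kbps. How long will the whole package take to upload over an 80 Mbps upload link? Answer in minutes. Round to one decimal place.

46.2 minutes

Audio total: 384 + 96 = 480 kbps = 0.480 Mbps.
animated explainer: 6.370 Mbps × 60 s = 382.2 Mb
feature film: 13.440 Mbps × 9480 s = 127411.2 Mb
wedding highlight reel: 38.680 Mbps × 720 s = 27849.6 Mb
documentary: 12.480 Mbps × 5280 s = 65894.4 Mb
Total: 221537.4 Mb = 27692.2 MB.
At 80 Mbps: 221537.4 / 80 = 2769 s ≈ 46.2 minutes.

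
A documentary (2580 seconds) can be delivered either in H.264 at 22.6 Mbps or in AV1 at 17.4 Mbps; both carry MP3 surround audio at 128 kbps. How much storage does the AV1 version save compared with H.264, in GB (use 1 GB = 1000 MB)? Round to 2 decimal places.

1.68 GB

Audio: 128 kbps = 0.128 Mbps.
H.264: 22.728 Mbps × 2580 s = 58638.2 Mb = 7.330 GB.
AV1: 17.528 Mbps × 2580 s = 45222.2 Mb = 5.653 GB.
Saving: 7.330 − 5.653 = 1.677 GB.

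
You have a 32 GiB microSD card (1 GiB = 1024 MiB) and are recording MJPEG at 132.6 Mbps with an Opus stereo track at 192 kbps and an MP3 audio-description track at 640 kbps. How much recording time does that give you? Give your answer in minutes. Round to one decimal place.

34.3 minutes

Audio total: 192 + 640 = 832 kbps = 0.832 Mbps.
Total bitrate: 132.6 + 0.832 = 133.432 Mbps.
Capacity: 32 GiB = 274,878 Mb.
Recording time: 274,878 / 133.432 = 2,060 s ≈ 34.3 minutes.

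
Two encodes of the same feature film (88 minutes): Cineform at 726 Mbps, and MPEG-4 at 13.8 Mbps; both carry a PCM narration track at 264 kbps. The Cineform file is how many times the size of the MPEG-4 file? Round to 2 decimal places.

88 min = 5280 s
Audio: 264 kbps = 0.264 Mbps.
Cineform: 726.264 Mbps × 5280 s = 3834673.9 Mb = 479.334 GB.
MPEG-4: 14.064 Mbps × 5280 s = 74257.9 Mb = 9.282 GB.
Ratio: 479.334 / 9.282 = 51.640.

51.64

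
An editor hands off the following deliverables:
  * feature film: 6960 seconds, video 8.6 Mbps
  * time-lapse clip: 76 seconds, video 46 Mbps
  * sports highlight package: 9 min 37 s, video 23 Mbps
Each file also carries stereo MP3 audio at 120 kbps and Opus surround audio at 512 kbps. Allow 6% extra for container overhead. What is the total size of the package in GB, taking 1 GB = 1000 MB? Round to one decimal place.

10.8 GB

Audio total: 120 + 512 = 632 kbps = 0.632 Mbps.
feature film: 9.232 Mbps × 6960 s × 1.06 = 68110.0 Mb
time-lapse clip: 46.632 Mbps × 76 s × 1.06 = 3756.7 Mb
sports highlight package: 23.632 Mbps × 577 s × 1.06 = 14453.8 Mb
Total: 86320.5 Mb = 10790.1 MB.
= 10.79 GB.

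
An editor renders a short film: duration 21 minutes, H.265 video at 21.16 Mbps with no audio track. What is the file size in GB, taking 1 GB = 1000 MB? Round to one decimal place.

21 min = 1260 s
Total bitrate: 21.16 Mbps.
Stream data: 21.160 Mbps × 1260 s = 26661.6 Mb.
26,662 Mb ÷ 8 = 3,333 MB → 3.333 GB.

3.3 GB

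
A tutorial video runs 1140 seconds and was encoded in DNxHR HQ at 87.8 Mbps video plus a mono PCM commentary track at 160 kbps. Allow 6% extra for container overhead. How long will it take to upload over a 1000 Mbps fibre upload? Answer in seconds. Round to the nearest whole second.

106 seconds

Audio: 160 kbps = 0.160 Mbps.
Total bitrate: 87.960 Mbps.
File: 87.960 Mbps × 1140 s = 100274.4 Mb.
With 6% container overhead: ×1.06. → 106290.9 Mb.
At 1000 Mbps: 106290.9 / 1000 = 106.3 s ≈ 106 seconds.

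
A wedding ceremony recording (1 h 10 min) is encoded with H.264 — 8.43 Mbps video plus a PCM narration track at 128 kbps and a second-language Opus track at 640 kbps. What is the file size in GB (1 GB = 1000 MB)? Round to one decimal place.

4.8 GB

1 h 10 min = 70 min = 4200 s
Audio total: 128 + 640 = 768 kbps = 0.768 Mbps.
Total bitrate: 8.43 + 0.768 = 9.198 Mbps.
Stream data: 9.198 Mbps × 4200 s = 38631.6 Mb.
38,632 Mb ÷ 8 = 4,829 MB → 4.829 GB.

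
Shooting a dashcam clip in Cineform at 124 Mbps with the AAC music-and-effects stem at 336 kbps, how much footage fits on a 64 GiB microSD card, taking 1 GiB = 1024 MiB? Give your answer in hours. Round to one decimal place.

Audio: 336 kbps = 0.336 Mbps.
Total bitrate: 124 + 0.336 = 124.336 Mbps.
Capacity: 64 GiB = 549,756 Mb.
Recording time: 549,756 / 124.336 = 4,422 s ≈ 1.23 hours.

1.2 hours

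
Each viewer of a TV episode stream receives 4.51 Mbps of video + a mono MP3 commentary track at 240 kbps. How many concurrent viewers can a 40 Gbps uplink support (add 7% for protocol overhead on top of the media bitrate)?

Audio: 240 kbps = 0.240 Mbps.
Per-viewer media rate: 4.750 Mbps.
On the wire with 7% overhead: 5.082 Mbps.
40 Gbps = 40,000 Mbps; 40,000 / 5.082 = 7870.14 → 7870 viewers.

7870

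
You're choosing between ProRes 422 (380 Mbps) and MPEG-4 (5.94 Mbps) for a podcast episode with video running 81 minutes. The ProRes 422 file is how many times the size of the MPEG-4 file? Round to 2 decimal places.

63.97

81 min = 4860 s
ProRes 422: 380.000 Mbps × 4860 s = 1846800.0 Mb = 214.996 GiB.
MPEG-4: 5.940 Mbps × 4860 s = 28868.4 Mb = 3.361 GiB.
Ratio: 214.996 / 3.361 = 63.973.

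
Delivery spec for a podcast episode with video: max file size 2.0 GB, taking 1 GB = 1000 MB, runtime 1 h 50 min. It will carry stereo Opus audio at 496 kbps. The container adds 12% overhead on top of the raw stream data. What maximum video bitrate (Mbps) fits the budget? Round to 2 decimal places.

Budget: 2.0 GB = 16000.0 Mb.
Stream payload after overhead: 16000.0 / 1.12 = 14285.7 Mb.
1 h 50 min = 110 min = 6600 s
Total bitrate budget: 14285.7 Mb / 6600 s = 2.165 Mbps.
Audio: 496 kbps = 0.496 Mbps.
Video: 2.165 − 0.496 = 1.669 Mbps.

1.67 Mbps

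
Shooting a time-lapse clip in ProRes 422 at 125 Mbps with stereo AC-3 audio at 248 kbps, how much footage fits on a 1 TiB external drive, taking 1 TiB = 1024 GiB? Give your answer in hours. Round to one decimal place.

19.5 hours

Audio: 248 kbps = 0.248 Mbps.
Total bitrate: 125 + 0.248 = 125.248 Mbps.
Capacity: 1 TiB = 8,796,093 Mb.
Recording time: 8,796,093 / 125.248 = 70,229 s ≈ 19.5 hours.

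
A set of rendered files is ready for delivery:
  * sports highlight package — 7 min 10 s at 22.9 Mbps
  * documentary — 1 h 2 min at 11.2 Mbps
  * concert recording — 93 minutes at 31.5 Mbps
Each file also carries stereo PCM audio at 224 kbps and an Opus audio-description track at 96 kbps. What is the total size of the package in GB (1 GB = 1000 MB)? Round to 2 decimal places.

28.80 GB

Audio total: 224 + 96 = 320 kbps = 0.320 Mbps.
sports highlight package: 23.220 Mbps × 430 s = 9984.6 Mb
documentary: 11.520 Mbps × 3720 s = 42854.4 Mb
concert recording: 31.820 Mbps × 5580 s = 177555.6 Mb
Total: 230394.6 Mb = 28799.3 MB.
= 28.80 GB.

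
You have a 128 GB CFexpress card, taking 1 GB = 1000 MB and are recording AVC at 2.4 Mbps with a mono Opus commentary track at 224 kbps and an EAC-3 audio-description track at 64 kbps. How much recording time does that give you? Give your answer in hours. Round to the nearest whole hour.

Audio total: 224 + 64 = 288 kbps = 0.288 Mbps.
Total bitrate: 2.4 + 0.288 = 2.688 Mbps.
Capacity: 128 GB = 1,024,000 Mb.
Recording time: 1,024,000 / 2.688 = 380,952 s ≈ 106 hours.

106 hours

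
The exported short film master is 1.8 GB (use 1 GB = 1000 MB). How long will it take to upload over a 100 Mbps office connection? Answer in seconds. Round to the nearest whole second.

144 seconds

File: 1.8 GB = 14400.0 Mb.
At 100 Mbps: 14400.0 / 100 = 144.0 s ≈ 144 seconds.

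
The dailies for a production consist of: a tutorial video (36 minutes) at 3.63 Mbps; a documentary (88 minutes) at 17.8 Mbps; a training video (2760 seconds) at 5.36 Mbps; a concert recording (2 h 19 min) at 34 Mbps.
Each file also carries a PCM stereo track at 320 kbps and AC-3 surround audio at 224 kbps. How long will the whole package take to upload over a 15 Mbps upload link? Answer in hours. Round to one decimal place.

Audio total: 320 + 224 = 544 kbps = 0.544 Mbps.
tutorial video: 4.174 Mbps × 2160 s = 9015.8 Mb
documentary: 18.344 Mbps × 5280 s = 96856.3 Mb
training video: 5.904 Mbps × 2760 s = 16295.0 Mb
concert recording: 34.544 Mbps × 8340 s = 288097.0 Mb
Total: 410264.2 Mb = 51283.0 MB.
At 15 Mbps: 410264.2 / 15 = 27351 s ≈ 7.6 hours.

7.6 hours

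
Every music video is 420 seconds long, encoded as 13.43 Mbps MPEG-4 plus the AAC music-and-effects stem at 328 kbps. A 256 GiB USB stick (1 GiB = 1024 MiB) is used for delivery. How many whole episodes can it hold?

Audio: 328 kbps = 0.328 Mbps.
Total bitrate: 13.758 Mbps.
Per item: 13.758 Mbps × 420 s = 5,778 Mb = 722.3 MB.
Capacity: 256 GiB = 2,199,023 Mb; 380.56 items → 380 complete.

380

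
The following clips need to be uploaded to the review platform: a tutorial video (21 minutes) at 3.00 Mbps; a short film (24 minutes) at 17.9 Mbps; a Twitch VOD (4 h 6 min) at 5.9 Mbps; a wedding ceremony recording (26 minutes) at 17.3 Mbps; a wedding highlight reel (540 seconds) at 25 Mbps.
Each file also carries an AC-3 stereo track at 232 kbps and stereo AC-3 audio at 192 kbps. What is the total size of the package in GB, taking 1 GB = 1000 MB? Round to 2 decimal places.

20.68 GB

Audio total: 232 + 192 = 424 kbps = 0.424 Mbps.
tutorial video: 3.424 Mbps × 1260 s = 4314.2 Mb
short film: 18.324 Mbps × 1440 s = 26386.6 Mb
Twitch VOD: 6.324 Mbps × 14760 s = 93342.2 Mb
wedding ceremony recording: 17.724 Mbps × 1560 s = 27649.4 Mb
wedding highlight reel: 25.424 Mbps × 540 s = 13729.0 Mb
Total: 165421.4 Mb = 20677.7 MB.
= 20.68 GB.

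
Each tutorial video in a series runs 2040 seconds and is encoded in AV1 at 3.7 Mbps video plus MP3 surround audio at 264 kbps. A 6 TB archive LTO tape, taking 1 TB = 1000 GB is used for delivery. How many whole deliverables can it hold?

Audio: 264 kbps = 0.264 Mbps.
Total bitrate: 3.964 Mbps.
Per item: 3.964 Mbps × 2040 s = 8,087 Mb = 1,011 MB.
Capacity: 6 TB = 48,000,000 Mb; 5935.77 items → 5935 complete.

5935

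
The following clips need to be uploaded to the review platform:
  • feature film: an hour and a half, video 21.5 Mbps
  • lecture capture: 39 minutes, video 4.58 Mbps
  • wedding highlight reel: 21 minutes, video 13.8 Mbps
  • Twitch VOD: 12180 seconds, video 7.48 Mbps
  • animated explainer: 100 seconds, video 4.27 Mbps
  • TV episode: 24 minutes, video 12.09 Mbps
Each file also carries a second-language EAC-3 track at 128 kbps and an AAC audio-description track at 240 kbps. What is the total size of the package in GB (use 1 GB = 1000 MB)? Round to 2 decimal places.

Audio total: 128 + 240 = 368 kbps = 0.368 Mbps.
feature film: 21.868 Mbps × 5400 s = 118087.2 Mb
lecture capture: 4.948 Mbps × 2340 s = 11578.3 Mb
wedding highlight reel: 14.168 Mbps × 1260 s = 17851.7 Mb
Twitch VOD: 7.848 Mbps × 12180 s = 95588.6 Mb
animated explainer: 4.638 Mbps × 100 s = 463.8 Mb
TV episode: 12.458 Mbps × 1440 s = 17939.5 Mb
Total: 261509.2 Mb = 32688.6 MB.
= 32.69 GB.

32.69 GB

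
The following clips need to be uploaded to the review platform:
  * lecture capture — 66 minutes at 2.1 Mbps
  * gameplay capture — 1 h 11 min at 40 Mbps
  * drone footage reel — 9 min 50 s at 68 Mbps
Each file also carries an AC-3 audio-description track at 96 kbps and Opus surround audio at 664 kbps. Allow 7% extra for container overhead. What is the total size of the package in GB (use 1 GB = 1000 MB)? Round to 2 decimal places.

30.16 GB

Audio total: 96 + 664 = 760 kbps = 0.760 Mbps.
lecture capture: 2.860 Mbps × 3960 s × 1.07 = 12118.4 Mb
gameplay capture: 40.760 Mbps × 4260 s × 1.07 = 185792.2 Mb
drone footage reel: 68.760 Mbps × 590 s × 1.07 = 43408.2 Mb
Total: 241318.8 Mb = 30164.9 MB.
= 30.16 GB.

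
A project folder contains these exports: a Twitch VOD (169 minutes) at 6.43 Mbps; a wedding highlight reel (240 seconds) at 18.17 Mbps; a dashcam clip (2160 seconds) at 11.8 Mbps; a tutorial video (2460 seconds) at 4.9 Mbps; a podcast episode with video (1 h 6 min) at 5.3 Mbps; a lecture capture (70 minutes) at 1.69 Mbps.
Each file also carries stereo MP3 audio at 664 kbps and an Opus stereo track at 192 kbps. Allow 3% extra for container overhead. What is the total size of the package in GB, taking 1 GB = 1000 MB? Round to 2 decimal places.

Audio total: 664 + 192 = 856 kbps = 0.856 Mbps.
Twitch VOD: 7.286 Mbps × 10140 s × 1.03 = 76096.4 Mb
wedding highlight reel: 19.026 Mbps × 240 s × 1.03 = 4703.2 Mb
dashcam clip: 12.656 Mbps × 2160 s × 1.03 = 28157.1 Mb
tutorial video: 5.756 Mbps × 2460 s × 1.03 = 14584.6 Mb
podcast episode with video: 6.156 Mbps × 3960 s × 1.03 = 25109.1 Mb
lecture capture: 2.546 Mbps × 4200 s × 1.03 = 11014.0 Mb
Total: 159664.4 Mb = 19958.0 MB.
= 19.96 GB.

19.96 GB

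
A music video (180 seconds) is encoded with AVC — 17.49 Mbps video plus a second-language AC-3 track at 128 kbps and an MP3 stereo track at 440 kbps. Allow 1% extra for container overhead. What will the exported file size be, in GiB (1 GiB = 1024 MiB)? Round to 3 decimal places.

Audio total: 128 + 440 = 568 kbps = 0.568 Mbps.
Total bitrate: 17.49 + 0.568 = 18.058 Mbps.
Stream data: 18.058 Mbps × 180 s = 3250.4 Mb.
With 1% container overhead: ×1.01.
3,283 Mb = 410,368,050 bytes ÷ 1,073,741,824 = 0.3822 GiB.

0.382 GiB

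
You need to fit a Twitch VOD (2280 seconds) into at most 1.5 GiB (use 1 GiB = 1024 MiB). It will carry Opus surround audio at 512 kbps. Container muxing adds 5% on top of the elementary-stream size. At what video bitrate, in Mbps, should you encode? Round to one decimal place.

4.9 Mbps

Budget: 1.5 GiB = 12884.9 Mb.
Stream payload after overhead: 12884.9 / 1.05 = 12271.3 Mb.
Total bitrate budget: 12271.3 Mb / 2280 s = 5.382 Mbps.
Audio: 512 kbps = 0.512 Mbps.
Video: 5.382 − 0.512 = 4.870 Mbps.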